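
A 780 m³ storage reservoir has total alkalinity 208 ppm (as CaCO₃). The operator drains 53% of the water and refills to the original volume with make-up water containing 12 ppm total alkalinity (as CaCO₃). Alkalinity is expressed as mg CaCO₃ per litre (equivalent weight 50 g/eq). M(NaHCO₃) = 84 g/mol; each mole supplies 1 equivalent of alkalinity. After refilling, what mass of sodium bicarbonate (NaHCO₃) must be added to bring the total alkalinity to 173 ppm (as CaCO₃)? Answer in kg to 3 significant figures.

Volume: 780 m³ = 780,000 L.
After draining 53% and refilling: 208 × 0.47 + 12 × 0.53 = 104.12 ppm.
Deficit to target: 173 − 104.12 = 68.88 mg/L.
As CaCO₃: 68.88 mg/L × 780,000 L = 53,730 g; ÷ 50 g/eq ÷ 1 = 1075 mol NaHCO₃.
Mass: 1075 × 84 = 90,260 g.

90.3 kg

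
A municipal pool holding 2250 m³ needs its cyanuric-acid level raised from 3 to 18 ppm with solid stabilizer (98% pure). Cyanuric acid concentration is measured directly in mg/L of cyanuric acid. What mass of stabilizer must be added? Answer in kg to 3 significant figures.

Volume: 2250 m³ = 2,250,000 L.
CYA to add: (18 − 3) = 15 mg/L × 2,250,000 L = 33,750 g cyanuric acid.
At 98% purity: 33,750 / 0.98 = 34,440 g product.

34.4 kg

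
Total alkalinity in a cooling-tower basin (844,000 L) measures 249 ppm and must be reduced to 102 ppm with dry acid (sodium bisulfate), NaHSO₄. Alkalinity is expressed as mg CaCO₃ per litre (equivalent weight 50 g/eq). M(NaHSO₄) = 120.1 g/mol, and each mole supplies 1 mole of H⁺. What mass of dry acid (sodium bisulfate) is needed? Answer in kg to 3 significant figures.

Alkalinity to neutralize: (249 − 102) = 147 mg/L as CaCO₃ × 844,000 L = 124,100 g as CaCO₃.
Equivalents of H⁺ required: 124,100 ÷ 50 g/eq = 2481 eq = 2481 mol NaHSO₄.
Mass of NaHSO₄: 2481 × 120.1 = 298,000 g.

298 kg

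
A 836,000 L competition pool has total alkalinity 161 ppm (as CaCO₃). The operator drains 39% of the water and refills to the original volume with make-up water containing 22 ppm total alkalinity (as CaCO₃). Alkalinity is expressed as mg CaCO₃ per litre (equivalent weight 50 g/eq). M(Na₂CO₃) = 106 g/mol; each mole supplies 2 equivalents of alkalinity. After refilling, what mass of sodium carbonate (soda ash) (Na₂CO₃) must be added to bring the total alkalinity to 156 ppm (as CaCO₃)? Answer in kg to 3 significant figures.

43.6 kg

After draining 39% and refilling: 161 × 0.61 + 22 × 0.39 = 106.79 ppm.
Deficit to target: 156 − 106.79 = 49.21 mg/L.
As CaCO₃: 49.21 mg/L × 836,000 L = 41,140 g; ÷ 50 g/eq ÷ 2 = 411.4 mol Na₂CO₃.
Mass: 411.4 × 106 = 43,610 g.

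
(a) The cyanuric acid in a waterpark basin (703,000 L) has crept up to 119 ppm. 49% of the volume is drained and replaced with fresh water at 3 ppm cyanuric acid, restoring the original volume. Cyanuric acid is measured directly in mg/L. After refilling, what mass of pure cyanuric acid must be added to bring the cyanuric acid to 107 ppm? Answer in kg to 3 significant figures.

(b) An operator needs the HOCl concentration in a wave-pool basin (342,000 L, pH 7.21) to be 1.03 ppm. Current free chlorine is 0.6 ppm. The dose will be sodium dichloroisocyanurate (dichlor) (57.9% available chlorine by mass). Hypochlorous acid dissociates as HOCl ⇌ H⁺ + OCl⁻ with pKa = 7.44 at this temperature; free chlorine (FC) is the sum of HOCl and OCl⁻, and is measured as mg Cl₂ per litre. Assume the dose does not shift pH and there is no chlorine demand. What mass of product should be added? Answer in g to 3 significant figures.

(a) 31.5 kg; (b) 612 g

(a) After draining 49% and refilling: 119 × 0.51 + 3 × 0.49 = 62.16 ppm.
(a) Deficit to target: 107 − 62.16 = 44.84 mg/L.
(a) Mass: 44.84 mg/L × 703,000 L = 31,520 g cyanuric acid.

(b) [OCl⁻]/[HOCl] = 10^(pH − pKa) = 10^(7.21 − 7.44) = 0.5888; fraction as HOCl = 1/(1 + 0.5888) = 0.6294.
(b) Free chlorine required for 1.03 ppm HOCl: 1.03 / 0.6294 = 1.637 ppm.
(b) FC to add: 1.637 − 0.6 = 1.037 mg/L as Cl₂.
(b) Cl₂ equivalent: 1.037 mg/L × 342,000 L = 354.5 g.
(b) Product at 57.9% available Cl: 354.5 / 0.579 = 612.2 g.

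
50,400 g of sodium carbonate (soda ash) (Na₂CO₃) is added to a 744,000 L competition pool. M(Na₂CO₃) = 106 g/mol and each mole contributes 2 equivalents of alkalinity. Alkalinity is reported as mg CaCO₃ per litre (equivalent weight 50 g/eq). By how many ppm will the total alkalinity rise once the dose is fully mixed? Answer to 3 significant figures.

63.9 ppm

Moles of Na₂CO₃: 50,400 g ÷ 106 g/mol = 475.5 mol → 950.9 eq of alkalinity.
As CaCO₃: 950.9 eq × 50 g/eq = 47,550 g.
Rise: 47,550 g / 744,000 L × 1000 = 63.91 mg/L.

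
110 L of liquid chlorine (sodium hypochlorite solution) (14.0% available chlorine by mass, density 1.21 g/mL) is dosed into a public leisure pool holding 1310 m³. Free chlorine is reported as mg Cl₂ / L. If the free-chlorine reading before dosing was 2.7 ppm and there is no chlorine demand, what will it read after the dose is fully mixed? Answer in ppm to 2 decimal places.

16.92 ppm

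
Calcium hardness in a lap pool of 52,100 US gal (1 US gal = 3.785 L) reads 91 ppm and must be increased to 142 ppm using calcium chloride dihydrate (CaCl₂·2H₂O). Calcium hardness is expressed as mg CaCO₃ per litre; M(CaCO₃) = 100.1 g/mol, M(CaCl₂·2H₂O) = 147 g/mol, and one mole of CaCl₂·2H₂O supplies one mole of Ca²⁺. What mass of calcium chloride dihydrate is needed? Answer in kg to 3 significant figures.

14.8 kg

Volume: 52,100 US gal × 3.785 L/gal = 197,198 L.
Hardness to add: (142 − 91) = 51 mg/L as CaCO₃ × 197,198 L = 10,060 g as CaCO₃.
Moles of Ca²⁺ (1 mol Ca²⁺ ≡ 1 mol CaCO₃): 10,060 / 100.1 g/mol = 100.5 mol.
Mass of CaCl₂·2H₂O: 100.5 × 147 = 14,770 g.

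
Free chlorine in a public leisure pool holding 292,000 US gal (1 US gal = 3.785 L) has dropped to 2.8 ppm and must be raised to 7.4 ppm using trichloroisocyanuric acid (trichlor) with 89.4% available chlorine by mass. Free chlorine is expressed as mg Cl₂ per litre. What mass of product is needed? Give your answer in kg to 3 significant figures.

5.69 kg

Volume: 292,000 US gal × 3.785 L/gal = 1,105,220 L.
Chlorine deficit: 7.4 − 2.8 = 4.6 ppm = 4.6 mg/L as Cl₂.
Cl₂ equivalent needed: 4.6 mg/L × 1,105,220 L = 5,084,000 mg = 5084 g.
Product at 89.4% available chlorine: 5084 / 0.894 = 5687 g.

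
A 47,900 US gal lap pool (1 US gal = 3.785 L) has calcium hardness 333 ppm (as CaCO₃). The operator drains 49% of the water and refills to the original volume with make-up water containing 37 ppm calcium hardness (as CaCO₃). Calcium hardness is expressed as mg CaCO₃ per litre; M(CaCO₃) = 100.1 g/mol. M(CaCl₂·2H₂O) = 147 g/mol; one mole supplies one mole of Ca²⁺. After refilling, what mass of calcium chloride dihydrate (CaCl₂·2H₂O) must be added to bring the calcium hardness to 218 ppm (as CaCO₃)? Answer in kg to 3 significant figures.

8.00 kg

Volume: 47,900 US gal × 3.785 L/gal = 181,302 L.
After draining 49% and refilling: 333 × 0.51 + 37 × 0.49 = 187.96 ppm.
Deficit to target: 218 − 187.96 = 30.04 mg/L.
As CaCO₃: 30.04 mg/L × 181,302 L = 5446 g; ÷ 100.1 = 54.41 mol Ca²⁺.
Mass: 54.41 × 147 = 7998 g.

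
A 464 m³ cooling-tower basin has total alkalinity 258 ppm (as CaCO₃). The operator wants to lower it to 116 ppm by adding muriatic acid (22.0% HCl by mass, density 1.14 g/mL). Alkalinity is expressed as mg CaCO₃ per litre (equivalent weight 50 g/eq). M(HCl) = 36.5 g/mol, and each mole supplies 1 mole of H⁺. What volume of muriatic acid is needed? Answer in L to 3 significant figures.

Volume: 464 m³ = 464,000 L.
Alkalinity to neutralize: (258 − 116) = 142 mg/L as CaCO₃ × 464,000 L = 65,890 g as CaCO₃.
Equivalents of H⁺ required: 65,890 ÷ 50 g/eq = 1318 eq = 1318 mol HCl.
Mass of HCl: 1318 × 36.5 = 48,100 g.
Mass of 22.0% solution: 48,100 / 0.22 = 218,600 g.
Volume: 218,600 g ÷ 1.14 g/mL = 191,800 mL.

192 L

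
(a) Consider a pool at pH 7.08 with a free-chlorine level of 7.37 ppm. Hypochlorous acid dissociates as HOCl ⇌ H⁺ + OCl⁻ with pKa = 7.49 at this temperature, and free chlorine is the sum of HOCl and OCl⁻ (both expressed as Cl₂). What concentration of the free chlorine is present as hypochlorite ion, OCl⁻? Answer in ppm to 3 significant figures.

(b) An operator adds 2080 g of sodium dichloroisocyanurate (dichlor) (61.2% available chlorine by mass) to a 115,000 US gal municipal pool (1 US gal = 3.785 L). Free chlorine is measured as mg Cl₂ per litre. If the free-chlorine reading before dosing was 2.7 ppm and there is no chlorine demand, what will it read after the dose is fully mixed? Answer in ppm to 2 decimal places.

(a) 2.06 ppm; (b) 5.62 ppm

(a) [OCl⁻]/[HOCl] = 10^(pH − pKa) = 10^(7.08 − 7.49) = 10^-0.41 = 0.389.
(a) Fraction as HOCl = 1 / (1 + 0.389) = 0.7199.
(a) OCl⁻ = (1 − 0.7199) × 7.37 ppm = 2.064 ppm.

(b) Volume: 115,000 US gal × 3.785 L/gal = 435,275 L.
(b) Available chlorine delivered: 2080 g × 0.612 = 1273 g as Cl₂.
(b) Concentration rise: 1273 g / 435,275 L = 2.924 mg/L = 2.92 ppm.
(b) Final FC: 2.7 + 2.92 = 5.62 ppm.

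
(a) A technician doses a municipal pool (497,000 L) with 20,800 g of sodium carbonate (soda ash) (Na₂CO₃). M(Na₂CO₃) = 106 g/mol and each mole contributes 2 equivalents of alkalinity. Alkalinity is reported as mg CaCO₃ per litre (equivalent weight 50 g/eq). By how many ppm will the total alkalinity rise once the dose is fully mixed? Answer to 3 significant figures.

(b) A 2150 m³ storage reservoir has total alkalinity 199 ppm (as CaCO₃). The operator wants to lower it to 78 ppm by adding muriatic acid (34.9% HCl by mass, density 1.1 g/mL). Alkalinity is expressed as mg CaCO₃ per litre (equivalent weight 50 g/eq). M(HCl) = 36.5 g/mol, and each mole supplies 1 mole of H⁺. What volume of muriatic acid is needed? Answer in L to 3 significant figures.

(a) 39.5 ppm; (b) 495 L

(a) Moles of Na₂CO₃: 20,800 g ÷ 106 g/mol = 196.2 mol → 392.5 eq of alkalinity.
(a) As CaCO₃: 392.5 eq × 50 g/eq = 19,620 g.
(a) Rise: 19,620 g / 497,000 L × 1000 = 39.48 mg/L.

(b) Volume: 2150 m³ = 2,150,000 L.
(b) Alkalinity to neutralize: (199 − 78) = 121 mg/L as CaCO₃ × 2,150,000 L = 260,200 g as CaCO₃.
(b) Equivalents of H⁺ required: 260,200 ÷ 50 g/eq = 5203 eq = 5203 mol HCl.
(b) Mass of HCl: 5203 × 36.5 = 189,900 g.
(b) Mass of 34.9% solution: 189,900 / 0.349 = 544,200 g.
(b) Volume: 544,200 g ÷ 1.1 g/mL = 494,700 mL.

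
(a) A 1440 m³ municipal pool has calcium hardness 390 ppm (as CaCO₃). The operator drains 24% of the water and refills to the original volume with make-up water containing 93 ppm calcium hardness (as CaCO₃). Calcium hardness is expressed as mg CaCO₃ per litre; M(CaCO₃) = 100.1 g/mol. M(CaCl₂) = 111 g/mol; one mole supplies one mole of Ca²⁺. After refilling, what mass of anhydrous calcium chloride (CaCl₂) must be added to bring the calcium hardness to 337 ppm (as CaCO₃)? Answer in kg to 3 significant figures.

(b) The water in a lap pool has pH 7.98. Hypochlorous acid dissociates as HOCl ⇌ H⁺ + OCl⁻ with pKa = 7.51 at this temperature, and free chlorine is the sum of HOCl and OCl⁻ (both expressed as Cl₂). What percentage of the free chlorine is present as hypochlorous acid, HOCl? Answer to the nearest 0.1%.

(a) Volume: 1440 m³ = 1,440,000 L.
(a) After draining 24% and refilling: 390 × 0.76 + 93 × 0.24 = 318.72 ppm.
(a) Deficit to target: 337 − 318.72 = 18.28 mg/L.
(a) As CaCO₃: 18.28 mg/L × 1,440,000 L = 26,320 g; ÷ 100.1 = 263 mol Ca²⁺.
(a) Mass: 263 × 111 = 29,190 g.

(b) [OCl⁻]/[HOCl] = 10^(pH − pKa) = 10^(7.98 − 7.51) = 10^0.47 = 2.951.
(b) Fraction as HOCl = 1 / (1 + 2.951) = 0.2531.

(a) 29.2 kg; (b) 25.3%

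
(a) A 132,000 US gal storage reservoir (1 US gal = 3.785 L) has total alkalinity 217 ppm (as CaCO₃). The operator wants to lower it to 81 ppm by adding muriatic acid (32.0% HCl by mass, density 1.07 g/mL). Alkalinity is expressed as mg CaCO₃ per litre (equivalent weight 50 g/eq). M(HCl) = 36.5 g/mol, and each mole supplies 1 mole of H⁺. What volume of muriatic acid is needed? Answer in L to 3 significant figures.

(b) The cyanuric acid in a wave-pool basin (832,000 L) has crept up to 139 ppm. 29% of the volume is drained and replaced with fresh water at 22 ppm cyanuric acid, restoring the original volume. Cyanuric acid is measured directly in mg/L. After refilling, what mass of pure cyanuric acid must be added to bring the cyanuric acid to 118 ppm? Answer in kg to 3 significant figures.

(a) Volume: 132,000 US gal × 3.785 L/gal = 499,620 L.
(a) Alkalinity to neutralize: (217 − 81) = 136 mg/L as CaCO₃ × 499,620 L = 67,950 g as CaCO₃.
(a) Equivalents of H⁺ required: 67,950 ÷ 50 g/eq = 1359 eq = 1359 mol HCl.
(a) Mass of HCl: 1359 × 36.5 = 49,600 g.
(a) Mass of 32.0% solution: 49,600 / 0.32 = 155,000 g.
(a) Volume: 155,000 g ÷ 1.07 g/mL = 144,900 mL.

(b) After draining 29% and refilling: 139 × 0.71 + 22 × 0.29 = 105.07 ppm.
(b) Deficit to target: 118 − 105.07 = 12.93 mg/L.
(b) Mass: 12.93 mg/L × 832,000 L = 10,760 g cyanuric acid.

(a) 145 L; (b) 10.8 kg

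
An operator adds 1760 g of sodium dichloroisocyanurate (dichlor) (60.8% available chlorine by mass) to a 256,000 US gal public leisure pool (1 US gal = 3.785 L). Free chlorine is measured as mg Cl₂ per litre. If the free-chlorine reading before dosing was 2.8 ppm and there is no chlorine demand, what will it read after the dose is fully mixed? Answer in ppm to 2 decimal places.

Volume: 256,000 US gal × 3.785 L/gal = 968,960 L.
Available chlorine delivered: 1760 g × 0.608 = 1070 g as Cl₂.
Concentration rise: 1070 g / 968,960 L = 1.104 mg/L = 1.10 ppm.
Final FC: 2.8 + 1.10 = 3.90 ppm.

3.90 ppm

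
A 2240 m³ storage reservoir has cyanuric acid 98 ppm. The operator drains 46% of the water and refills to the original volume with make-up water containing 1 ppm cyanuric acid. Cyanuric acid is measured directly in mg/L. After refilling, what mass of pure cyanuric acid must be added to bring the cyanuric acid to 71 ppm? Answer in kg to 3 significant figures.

Volume: 2240 m³ = 2,240,000 L.
After draining 46% and refilling: 98 × 0.54 + 1 × 0.46 = 53.38 ppm.
Deficit to target: 71 − 53.38 = 17.62 mg/L.
Mass: 17.62 mg/L × 2,240,000 L = 39,470 g cyanuric acid.

39.5 kg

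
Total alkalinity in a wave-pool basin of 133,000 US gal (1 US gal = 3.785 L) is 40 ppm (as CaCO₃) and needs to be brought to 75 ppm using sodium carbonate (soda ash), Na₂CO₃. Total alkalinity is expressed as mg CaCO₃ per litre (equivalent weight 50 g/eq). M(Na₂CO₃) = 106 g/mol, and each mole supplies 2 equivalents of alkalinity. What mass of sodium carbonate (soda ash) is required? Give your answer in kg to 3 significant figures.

18.7 kg

Volume: 133,000 US gal × 3.785 L/gal = 503,405 L.
Alkalinity to add: (75 − 40) = 35 mg/L as CaCO₃ × 503,405 L = 17,620 g as CaCO₃.
Equivalents: 17,620 g ÷ 50 g/eq = 352.4 eq.
Each mole of Na₂CO₃ supplies 2 eq, so 352.4 / 2 = 176.2 mol.
Mass: 176.2 mol × 106 g/mol = 18,680 g.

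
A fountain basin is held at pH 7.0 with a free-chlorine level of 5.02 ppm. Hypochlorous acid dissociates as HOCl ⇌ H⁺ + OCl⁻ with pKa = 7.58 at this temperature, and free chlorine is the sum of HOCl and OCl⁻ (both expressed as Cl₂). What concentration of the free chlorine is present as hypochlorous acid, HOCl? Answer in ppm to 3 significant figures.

3.97 ppm

[OCl⁻]/[HOCl] = 10^(pH − pKa) = 10^(7.0 − 7.58) = 10^-0.58 = 0.263.
Fraction as HOCl = 1 / (1 + 0.263) = 0.7917.
HOCl = 0.7917 × 5.02 ppm = 3.975 ppm.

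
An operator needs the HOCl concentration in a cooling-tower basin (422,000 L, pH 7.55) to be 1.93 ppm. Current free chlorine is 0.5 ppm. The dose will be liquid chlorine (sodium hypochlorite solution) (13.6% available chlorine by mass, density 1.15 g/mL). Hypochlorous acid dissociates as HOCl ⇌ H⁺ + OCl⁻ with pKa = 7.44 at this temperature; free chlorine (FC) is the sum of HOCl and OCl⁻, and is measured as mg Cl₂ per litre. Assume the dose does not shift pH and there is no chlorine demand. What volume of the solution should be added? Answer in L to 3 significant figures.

10.6 L

[OCl⁻]/[HOCl] = 10^(pH − pKa) = 10^(7.55 − 7.44) = 1.288; fraction as HOCl = 1/(1 + 1.288) = 0.437.
Free chlorine required for 1.93 ppm HOCl: 1.93 / 0.437 = 4.416 ppm.
FC to add: 4.416 − 0.5 = 3.916 mg/L as Cl₂.
Cl₂ equivalent: 3.916 mg/L × 422,000 L = 1653 g.
Product at 13.6% available Cl: 1653 / 0.136 = 12,150 g.
Volume: 12,150 g ÷ 1.15 g/mL = 10,570 mL.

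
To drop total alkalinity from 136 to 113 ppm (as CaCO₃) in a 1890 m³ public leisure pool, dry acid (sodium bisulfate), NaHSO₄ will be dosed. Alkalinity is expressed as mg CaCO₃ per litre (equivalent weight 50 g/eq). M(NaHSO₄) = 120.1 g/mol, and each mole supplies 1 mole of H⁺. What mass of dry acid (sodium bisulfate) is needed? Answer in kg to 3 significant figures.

104 kg

Volume: 1890 m³ = 1,890,000 L.
Alkalinity to neutralize: (136 − 113) = 23 mg/L as CaCO₃ × 1,890,000 L = 43,470 g as CaCO₃.
Equivalents of H⁺ required: 43,470 ÷ 50 g/eq = 869.4 eq = 869.4 mol NaHSO₄.
Mass of NaHSO₄: 869.4 × 120.1 = 104,400 g.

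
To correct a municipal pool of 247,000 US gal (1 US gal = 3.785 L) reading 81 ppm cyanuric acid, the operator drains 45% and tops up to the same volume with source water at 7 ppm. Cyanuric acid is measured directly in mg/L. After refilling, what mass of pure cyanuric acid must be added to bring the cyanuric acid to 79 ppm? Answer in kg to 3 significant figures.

29.3 kg

Volume: 247,000 US gal × 3.785 L/gal = 934,895 L.
After draining 45% and refilling: 81 × 0.55 + 7 × 0.45 = 47.7 ppm.
Deficit to target: 79 − 47.7 = 31.3 mg/L.
Mass: 31.3 mg/L × 934,895 L = 29,260 g cyanuric acid.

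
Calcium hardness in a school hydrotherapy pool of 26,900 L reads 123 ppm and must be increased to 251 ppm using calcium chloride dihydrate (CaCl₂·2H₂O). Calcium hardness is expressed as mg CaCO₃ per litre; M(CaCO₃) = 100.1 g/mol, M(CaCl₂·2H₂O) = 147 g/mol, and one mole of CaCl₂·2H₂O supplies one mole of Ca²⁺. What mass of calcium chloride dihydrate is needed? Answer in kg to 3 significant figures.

5.06 kg

Hardness to add: (251 − 123) = 128 mg/L as CaCO₃ × 26,900 L = 3443 g as CaCO₃.
Moles of Ca²⁺ (1 mol Ca²⁺ ≡ 1 mol CaCO₃): 3443 / 100.1 g/mol = 34.4 mol.
Mass of CaCl₂·2H₂O: 34.4 × 147 = 5056 g.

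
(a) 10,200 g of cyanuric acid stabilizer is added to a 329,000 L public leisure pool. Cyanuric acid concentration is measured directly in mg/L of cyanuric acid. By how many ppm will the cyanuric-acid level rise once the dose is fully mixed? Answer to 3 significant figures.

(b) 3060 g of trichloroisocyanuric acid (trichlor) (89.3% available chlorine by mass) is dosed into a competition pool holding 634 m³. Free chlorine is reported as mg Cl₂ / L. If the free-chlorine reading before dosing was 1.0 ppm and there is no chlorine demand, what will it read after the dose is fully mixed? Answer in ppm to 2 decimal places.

(a) 31.0 ppm; (b) 5.31 ppm

(a) Rise: 10,200 g / 329,000 L × 1000 = 31 mg/L.

(b) Volume: 634 m³ = 634,000 L.
(b) Available chlorine delivered: 3060 g × 0.893 = 2733 g as Cl₂.
(b) Concentration rise: 2733 g / 634,000 L = 4.31 mg/L = 4.31 ppm.
(b) Final FC: 1.0 + 4.31 = 5.31 ppm.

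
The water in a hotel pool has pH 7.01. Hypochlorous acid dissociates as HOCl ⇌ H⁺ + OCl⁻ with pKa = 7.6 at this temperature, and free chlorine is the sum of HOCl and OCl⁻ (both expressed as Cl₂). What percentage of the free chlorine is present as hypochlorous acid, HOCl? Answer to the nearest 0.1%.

[OCl⁻]/[HOCl] = 10^(pH − pKa) = 10^(7.01 − 7.6) = 10^-0.59 = 0.257.
Fraction as HOCl = 1 / (1 + 0.257) = 0.7955.

79.6%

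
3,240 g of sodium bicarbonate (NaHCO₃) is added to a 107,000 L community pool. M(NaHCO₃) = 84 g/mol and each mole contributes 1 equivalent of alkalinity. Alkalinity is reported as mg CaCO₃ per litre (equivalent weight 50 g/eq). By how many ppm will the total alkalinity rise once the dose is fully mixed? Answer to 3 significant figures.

Moles of NaHCO₃: 3,240 g ÷ 84 g/mol = 38.57 mol → 38.57 eq of alkalinity.
As CaCO₃: 38.57 eq × 50 g/eq = 1929 g.
Rise: 1929 g / 107,000 L × 1000 = 18.02 mg/L.

18.0 ppm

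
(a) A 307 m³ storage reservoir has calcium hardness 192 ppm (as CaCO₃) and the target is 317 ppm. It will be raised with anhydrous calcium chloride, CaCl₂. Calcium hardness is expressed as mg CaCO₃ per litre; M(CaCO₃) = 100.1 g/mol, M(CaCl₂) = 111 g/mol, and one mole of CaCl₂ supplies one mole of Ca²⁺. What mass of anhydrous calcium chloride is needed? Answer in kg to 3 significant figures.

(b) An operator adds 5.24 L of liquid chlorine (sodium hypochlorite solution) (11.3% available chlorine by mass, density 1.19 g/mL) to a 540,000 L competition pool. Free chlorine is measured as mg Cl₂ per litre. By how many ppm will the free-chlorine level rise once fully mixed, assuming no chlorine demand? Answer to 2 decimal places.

(a) 42.6 kg; (b) 1.30 ppm

(a) Volume: 307 m³ = 307,000 L.
(a) Hardness to add: (317 − 192) = 125 mg/L as CaCO₃ × 307,000 L = 38,380 g as CaCO₃.
(a) Moles of Ca²⁺ (1 mol Ca²⁺ ≡ 1 mol CaCO₃): 38,380 / 100.1 g/mol = 383.4 mol.
(a) Mass of CaCl₂: 383.4 × 111 = 42,550 g.

(b) Mass of solution: 5.24 L × 1000 mL/L × 1.19 g/mL = 6236 g.
(b) Available chlorine delivered: 6236 g × 0.113 = 704.6 g as Cl₂.
(b) Concentration rise: 704.6 g / 540,000 L = 1.305 mg/L = 1.30 ppm.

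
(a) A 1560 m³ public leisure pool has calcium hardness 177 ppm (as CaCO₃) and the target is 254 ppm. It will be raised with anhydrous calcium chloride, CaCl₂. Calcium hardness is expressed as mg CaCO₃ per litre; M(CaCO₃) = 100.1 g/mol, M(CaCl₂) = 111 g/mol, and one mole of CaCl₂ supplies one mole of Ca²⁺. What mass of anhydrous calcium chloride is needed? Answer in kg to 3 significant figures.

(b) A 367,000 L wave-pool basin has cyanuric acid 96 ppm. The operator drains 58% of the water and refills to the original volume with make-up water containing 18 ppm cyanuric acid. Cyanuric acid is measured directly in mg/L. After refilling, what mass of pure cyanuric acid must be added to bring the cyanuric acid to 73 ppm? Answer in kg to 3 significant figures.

(a) 133 kg; (b) 8.16 kg

(a) Volume: 1560 m³ = 1,560,000 L.
(a) Hardness to add: (254 − 177) = 77 mg/L as CaCO₃ × 1,560,000 L = 120,100 g as CaCO₃.
(a) Moles of Ca²⁺ (1 mol Ca²⁺ ≡ 1 mol CaCO₃): 120,100 / 100.1 g/mol = 1200 mol.
(a) Mass of CaCl₂: 1200 × 111 = 133,200 g.

(b) After draining 58% and refilling: 96 × 0.42 + 18 × 0.58 = 50.76 ppm.
(b) Deficit to target: 73 − 50.76 = 22.24 mg/L.
(b) Mass: 22.24 mg/L × 367,000 L = 8162 g cyanuric acid.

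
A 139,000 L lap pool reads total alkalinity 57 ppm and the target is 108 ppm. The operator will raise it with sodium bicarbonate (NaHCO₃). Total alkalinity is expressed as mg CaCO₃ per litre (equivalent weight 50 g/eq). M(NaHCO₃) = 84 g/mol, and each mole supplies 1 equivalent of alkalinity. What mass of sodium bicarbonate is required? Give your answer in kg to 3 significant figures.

11.9 kg

Alkalinity to add: (108 − 57) = 51 mg/L as CaCO₃ × 139,000 L = 7089 g as CaCO₃.
Equivalents: 7089 g ÷ 50 g/eq = 141.8 eq.
NaHCO₃ supplies 1 eq per mole → 141.8 mol.
Mass: 141.8 mol × 84 g/mol = 11,910 g.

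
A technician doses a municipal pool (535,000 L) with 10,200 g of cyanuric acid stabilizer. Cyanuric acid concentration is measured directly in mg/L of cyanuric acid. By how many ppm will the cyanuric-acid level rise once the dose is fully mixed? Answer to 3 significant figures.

19.1 ppm

Rise: 10,200 g / 535,000 L × 1000 = 19.07 mg/L.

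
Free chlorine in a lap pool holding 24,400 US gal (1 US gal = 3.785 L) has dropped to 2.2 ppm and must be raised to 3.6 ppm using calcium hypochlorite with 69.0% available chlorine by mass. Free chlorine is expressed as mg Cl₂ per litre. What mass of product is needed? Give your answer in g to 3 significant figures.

Volume: 24,400 US gal × 3.785 L/gal = 92,354 L.
Chlorine deficit: 3.6 − 2.2 = 1.4 ppm = 1.4 mg/L as Cl₂.
Cl₂ equivalent needed: 1.4 mg/L × 92,354 L = 129,300 mg = 129.3 g.
Product at 69.0% available chlorine: 129.3 / 0.69 = 187.4 g.

187 g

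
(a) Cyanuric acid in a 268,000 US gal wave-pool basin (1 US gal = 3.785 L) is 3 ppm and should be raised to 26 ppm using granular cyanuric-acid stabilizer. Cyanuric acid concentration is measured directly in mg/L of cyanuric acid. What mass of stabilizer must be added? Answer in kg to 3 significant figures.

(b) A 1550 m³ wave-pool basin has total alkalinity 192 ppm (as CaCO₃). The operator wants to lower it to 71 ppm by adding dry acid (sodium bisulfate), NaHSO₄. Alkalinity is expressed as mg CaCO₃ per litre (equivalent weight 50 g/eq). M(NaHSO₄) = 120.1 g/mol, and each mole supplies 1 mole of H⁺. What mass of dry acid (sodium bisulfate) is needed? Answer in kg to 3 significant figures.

(a) Volume: 268,000 US gal × 3.785 L/gal = 1,014,380 L.
(a) CYA to add: (26 − 3) = 23 mg/L × 1,014,380 L = 23,330 g cyanuric acid.

(b) Volume: 1550 m³ = 1,550,000 L.
(b) Alkalinity to neutralize: (192 − 71) = 121 mg/L as CaCO₃ × 1,550,000 L = 187,600 g as CaCO₃.
(b) Equivalents of H⁺ required: 187,600 ÷ 50 g/eq = 3751 eq = 3751 mol NaHSO₄.
(b) Mass of NaHSO₄: 3751 × 120.1 = 450,500 g.

(a) 23.3 kg; (b) 450 kg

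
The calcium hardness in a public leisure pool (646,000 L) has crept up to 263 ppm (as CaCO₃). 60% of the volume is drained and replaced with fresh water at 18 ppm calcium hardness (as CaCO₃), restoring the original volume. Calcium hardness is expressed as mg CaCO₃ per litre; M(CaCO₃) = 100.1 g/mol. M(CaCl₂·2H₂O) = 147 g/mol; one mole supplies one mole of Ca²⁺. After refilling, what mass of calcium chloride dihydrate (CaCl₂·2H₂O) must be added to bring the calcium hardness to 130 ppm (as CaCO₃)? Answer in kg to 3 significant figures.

After draining 60% and refilling: 263 × 0.40 + 18 × 0.60 = 116 ppm.
Deficit to target: 130 − 116 = 14 mg/L.
As CaCO₃: 14 mg/L × 646,000 L = 9044 g; ÷ 100.1 = 90.35 mol Ca²⁺.
Mass: 90.35 × 147 = 13,280 g.

13.3 kg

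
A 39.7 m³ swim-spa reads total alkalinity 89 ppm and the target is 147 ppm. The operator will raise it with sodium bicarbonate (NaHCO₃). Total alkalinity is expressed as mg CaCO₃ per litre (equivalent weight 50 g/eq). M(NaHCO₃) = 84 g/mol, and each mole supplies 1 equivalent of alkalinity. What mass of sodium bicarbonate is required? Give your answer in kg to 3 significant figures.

3.87 kg

Volume: 39.7 m³ = 39,700 L.
Alkalinity to add: (147 − 89) = 58 mg/L as CaCO₃ × 39,700 L = 2303 g as CaCO₃.
Equivalents: 2303 g ÷ 50 g/eq = 46.05 eq.
NaHCO₃ supplies 1 eq per mole → 46.05 mol.
Mass: 46.05 mol × 84 g/mol = 3868 g.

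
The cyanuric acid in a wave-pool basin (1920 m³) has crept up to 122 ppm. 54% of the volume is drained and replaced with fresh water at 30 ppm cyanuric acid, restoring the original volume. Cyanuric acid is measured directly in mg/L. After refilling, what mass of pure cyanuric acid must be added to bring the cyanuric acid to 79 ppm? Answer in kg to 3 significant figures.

Volume: 1920 m³ = 1,920,000 L.
After draining 54% and refilling: 122 × 0.46 + 30 × 0.54 = 72.32 ppm.
Deficit to target: 79 − 72.32 = 6.68 mg/L.
Mass: 6.68 mg/L × 1,920,000 L = 12,830 g cyanuric acid.

12.8 kg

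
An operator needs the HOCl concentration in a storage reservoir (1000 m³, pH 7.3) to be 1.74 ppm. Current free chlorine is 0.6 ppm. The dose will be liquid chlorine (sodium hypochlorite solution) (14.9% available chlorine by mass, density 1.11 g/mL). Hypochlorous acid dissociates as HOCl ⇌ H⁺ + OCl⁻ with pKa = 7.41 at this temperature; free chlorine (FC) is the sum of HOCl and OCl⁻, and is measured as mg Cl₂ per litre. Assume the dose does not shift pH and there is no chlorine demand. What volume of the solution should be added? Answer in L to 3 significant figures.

Volume: 1000 m³ = 1,000,000 L.
[OCl⁻]/[HOCl] = 10^(pH − pKa) = 10^(7.3 − 7.41) = 0.7762; fraction as HOCl = 1/(1 + 0.7762) = 0.563.
Free chlorine required for 1.74 ppm HOCl: 1.74 / 0.563 = 3.091 ppm.
FC to add: 3.091 − 0.6 = 2.491 mg/L as Cl₂.
Cl₂ equivalent: 2.491 mg/L × 1,000,000 L = 2491 g.
Product at 14.9% available Cl: 2491 / 0.149 = 16,720 g.
Volume: 16,720 g ÷ 1.11 g/mL = 15,060 mL.

15.1 L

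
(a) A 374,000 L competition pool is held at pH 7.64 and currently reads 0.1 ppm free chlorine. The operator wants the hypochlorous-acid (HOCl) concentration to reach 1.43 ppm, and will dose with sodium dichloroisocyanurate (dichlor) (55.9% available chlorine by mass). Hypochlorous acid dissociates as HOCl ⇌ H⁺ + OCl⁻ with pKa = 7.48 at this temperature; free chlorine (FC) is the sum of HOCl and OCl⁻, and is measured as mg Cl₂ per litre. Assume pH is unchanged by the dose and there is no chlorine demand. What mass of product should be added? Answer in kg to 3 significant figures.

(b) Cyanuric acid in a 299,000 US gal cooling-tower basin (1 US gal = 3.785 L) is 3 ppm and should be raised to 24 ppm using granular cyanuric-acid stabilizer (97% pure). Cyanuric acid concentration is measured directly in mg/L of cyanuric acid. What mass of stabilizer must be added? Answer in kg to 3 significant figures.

(a) 2.27 kg; (b) 24.5 kg

(a) [OCl⁻]/[HOCl] = 10^(pH − pKa) = 10^(7.64 − 7.48) = 1.445; fraction as HOCl = 1/(1 + 1.445) = 0.4089.
(a) Free chlorine required for 1.43 ppm HOCl: 1.43 / 0.4089 = 3.497 ppm.
(a) FC to add: 3.497 − 0.1 = 3.397 mg/L as Cl₂.
(a) Cl₂ equivalent: 3.397 mg/L × 374,000 L = 1270 g.
(a) Product at 55.9% available Cl: 1270 / 0.559 = 2273 g.

(b) Volume: 299,000 US gal × 3.785 L/gal = 1,131,715 L.
(b) CYA to add: (24 − 3) = 21 mg/L × 1,131,715 L = 23,770 g cyanuric acid.
(b) At 97% purity: 23,770 / 0.97 = 24,500 g product.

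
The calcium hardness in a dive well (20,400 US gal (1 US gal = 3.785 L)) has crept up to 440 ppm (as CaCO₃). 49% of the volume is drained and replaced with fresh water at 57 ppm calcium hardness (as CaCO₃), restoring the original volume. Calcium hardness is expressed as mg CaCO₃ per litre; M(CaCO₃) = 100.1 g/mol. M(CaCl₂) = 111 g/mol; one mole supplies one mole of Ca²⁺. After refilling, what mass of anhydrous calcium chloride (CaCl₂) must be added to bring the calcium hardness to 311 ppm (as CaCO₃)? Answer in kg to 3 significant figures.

5.02 kg

Volume: 20,400 US gal × 3.785 L/gal = 77,214 L.
After draining 49% and refilling: 440 × 0.51 + 57 × 0.49 = 252.33 ppm.
Deficit to target: 311 − 252.33 = 58.67 mg/L.
As CaCO₃: 58.67 mg/L × 77,214 L = 4530 g; ÷ 100.1 = 45.26 mol Ca²⁺.
Mass: 45.26 × 111 = 5023 g.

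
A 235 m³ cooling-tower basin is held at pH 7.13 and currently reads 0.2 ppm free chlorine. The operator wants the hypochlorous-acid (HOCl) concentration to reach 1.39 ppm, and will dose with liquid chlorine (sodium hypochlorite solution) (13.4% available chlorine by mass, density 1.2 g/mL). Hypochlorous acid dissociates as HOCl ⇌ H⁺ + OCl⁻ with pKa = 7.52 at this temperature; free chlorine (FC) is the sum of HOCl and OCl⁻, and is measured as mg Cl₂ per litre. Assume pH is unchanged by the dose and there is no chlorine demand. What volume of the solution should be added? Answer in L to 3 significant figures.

Volume: 235 m³ = 235,000 L.
[OCl⁻]/[HOCl] = 10^(pH − pKa) = 10^(7.13 − 7.52) = 0.4074; fraction as HOCl = 1/(1 + 0.4074) = 0.7105.
Free chlorine required for 1.39 ppm HOCl: 1.39 / 0.7105 = 1.956 ppm.
FC to add: 1.956 − 0.2 = 1.756 mg/L as Cl₂.
Cl₂ equivalent: 1.756 mg/L × 235,000 L = 412.7 g.
Product at 13.4% available Cl: 412.7 / 0.134 = 3080 g.
Volume: 3080 g ÷ 1.2 g/mL = 2567 mL.

2.57 L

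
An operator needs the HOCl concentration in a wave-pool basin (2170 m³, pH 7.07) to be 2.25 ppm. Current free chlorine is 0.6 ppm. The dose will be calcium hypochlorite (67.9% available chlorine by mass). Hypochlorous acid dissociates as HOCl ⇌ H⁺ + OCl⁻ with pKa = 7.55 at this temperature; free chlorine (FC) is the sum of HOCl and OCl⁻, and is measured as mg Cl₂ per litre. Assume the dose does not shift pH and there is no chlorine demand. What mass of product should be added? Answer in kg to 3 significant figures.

7.65 kg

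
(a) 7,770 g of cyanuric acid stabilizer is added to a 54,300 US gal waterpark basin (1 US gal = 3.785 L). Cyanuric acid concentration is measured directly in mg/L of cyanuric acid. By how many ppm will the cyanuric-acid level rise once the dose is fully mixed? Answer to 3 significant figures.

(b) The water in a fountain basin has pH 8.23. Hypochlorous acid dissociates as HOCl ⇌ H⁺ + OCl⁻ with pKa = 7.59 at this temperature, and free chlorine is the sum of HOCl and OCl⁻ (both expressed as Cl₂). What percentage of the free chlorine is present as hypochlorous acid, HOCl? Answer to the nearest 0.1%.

(a) 37.8 ppm; (b) 18.6%

(a) Volume: 54,300 US gal × 3.785 L/gal = 205,526 L.
(a) Rise: 7,770 g / 205,526 L × 1000 = 37.81 mg/L.

(b) [OCl⁻]/[HOCl] = 10^(pH − pKa) = 10^(8.23 − 7.59) = 10^0.64 = 4.365.
(b) Fraction as HOCl = 1 / (1 + 4.365) = 0.1864.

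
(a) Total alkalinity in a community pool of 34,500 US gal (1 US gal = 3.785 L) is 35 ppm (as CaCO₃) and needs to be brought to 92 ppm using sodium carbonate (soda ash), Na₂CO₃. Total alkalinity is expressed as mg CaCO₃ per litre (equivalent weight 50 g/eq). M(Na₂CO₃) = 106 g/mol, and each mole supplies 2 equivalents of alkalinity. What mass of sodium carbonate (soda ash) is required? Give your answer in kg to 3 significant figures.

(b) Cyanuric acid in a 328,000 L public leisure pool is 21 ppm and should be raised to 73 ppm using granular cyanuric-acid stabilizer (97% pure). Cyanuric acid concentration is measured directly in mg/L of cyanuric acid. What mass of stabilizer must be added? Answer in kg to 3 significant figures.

(a) Volume: 34,500 US gal × 3.785 L/gal = 130,582 L.
(a) Alkalinity to add: (92 − 35) = 57 mg/L as CaCO₃ × 130,582 L = 7443 g as CaCO₃.
(a) Equivalents: 7443 g ÷ 50 g/eq = 148.9 eq.
(a) Each mole of Na₂CO₃ supplies 2 eq, so 148.9 / 2 = 74.43 mol.
(a) Mass: 74.43 mol × 106 g/mol = 7890 g.

(b) CYA to add: (73 − 21) = 52 mg/L × 328,000 L = 17,060 g cyanuric acid.
(b) At 97% purity: 17,060 / 0.97 = 17,580 g product.

(a) 7.89 kg; (b) 17.6 kg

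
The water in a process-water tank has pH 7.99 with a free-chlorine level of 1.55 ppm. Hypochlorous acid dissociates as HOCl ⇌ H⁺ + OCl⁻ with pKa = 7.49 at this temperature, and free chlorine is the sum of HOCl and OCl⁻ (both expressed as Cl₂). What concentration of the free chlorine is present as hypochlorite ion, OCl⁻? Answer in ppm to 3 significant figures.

[OCl⁻]/[HOCl] = 10^(pH − pKa) = 10^(7.99 − 7.49) = 10^0.50 = 3.162.
Fraction as HOCl = 1 / (1 + 3.162) = 0.2403.
OCl⁻ = (1 − 0.2403) × 1.55 ppm = 1.178 ppm.

1.18 ppm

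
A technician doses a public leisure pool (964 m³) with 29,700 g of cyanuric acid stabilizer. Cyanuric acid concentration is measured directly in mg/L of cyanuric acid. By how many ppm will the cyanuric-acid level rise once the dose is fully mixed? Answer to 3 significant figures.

Volume: 964 m³ = 964,000 L.
Rise: 29,700 g / 964,000 L × 1000 = 30.81 mg/L.

30.8 ppm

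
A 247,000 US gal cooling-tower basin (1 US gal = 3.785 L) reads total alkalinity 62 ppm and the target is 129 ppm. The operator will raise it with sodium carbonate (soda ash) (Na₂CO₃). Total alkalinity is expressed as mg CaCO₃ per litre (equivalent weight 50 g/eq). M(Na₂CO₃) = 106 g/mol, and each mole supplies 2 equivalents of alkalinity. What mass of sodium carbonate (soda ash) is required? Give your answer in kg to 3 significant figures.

66.4 kg

Volume: 247,000 US gal × 3.785 L/gal = 934,895 L.
Alkalinity to add: (129 − 62) = 67 mg/L as CaCO₃ × 934,895 L = 62,640 g as CaCO₃.
Equivalents: 62,640 g ÷ 50 g/eq = 1253 eq.
Each mole of Na₂CO₃ supplies 2 eq, so 1253 / 2 = 626.4 mol.
Mass: 626.4 mol × 106 g/mol = 66,400 g.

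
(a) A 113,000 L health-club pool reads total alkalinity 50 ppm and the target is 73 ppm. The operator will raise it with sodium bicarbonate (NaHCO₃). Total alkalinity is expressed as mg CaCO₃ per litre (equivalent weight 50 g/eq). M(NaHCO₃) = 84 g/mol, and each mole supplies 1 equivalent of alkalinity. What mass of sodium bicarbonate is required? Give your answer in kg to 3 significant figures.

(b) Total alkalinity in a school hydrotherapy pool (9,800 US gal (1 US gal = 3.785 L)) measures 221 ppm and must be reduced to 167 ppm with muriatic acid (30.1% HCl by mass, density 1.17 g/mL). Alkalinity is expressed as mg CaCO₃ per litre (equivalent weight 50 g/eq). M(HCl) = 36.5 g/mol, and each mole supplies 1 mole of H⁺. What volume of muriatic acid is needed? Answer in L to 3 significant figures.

(a) 4.37 kg; (b) 4.15 L

(a) Alkalinity to add: (73 − 50) = 23 mg/L as CaCO₃ × 113,000 L = 2599 g as CaCO₃.
(a) Equivalents: 2599 g ÷ 50 g/eq = 51.98 eq.
(a) NaHCO₃ supplies 1 eq per mole → 51.98 mol.
(a) Mass: 51.98 mol × 84 g/mol = 4366 g.

(b) Volume: 9,800 US gal × 3.785 L/gal = 37,093 L.
(b) Alkalinity to neutralize: (221 − 167) = 54 mg/L as CaCO₃ × 37,093 L = 2003 g as CaCO₃.
(b) Equivalents of H⁺ required: 2003 ÷ 50 g/eq = 40.06 eq = 40.06 mol HCl.
(b) Mass of HCl: 40.06 × 36.5 = 1462 g.
(b) Mass of 30.1% solution: 1462 / 0.301 = 4858 g.
(b) Volume: 4858 g ÷ 1.17 g/mL = 4152 mL.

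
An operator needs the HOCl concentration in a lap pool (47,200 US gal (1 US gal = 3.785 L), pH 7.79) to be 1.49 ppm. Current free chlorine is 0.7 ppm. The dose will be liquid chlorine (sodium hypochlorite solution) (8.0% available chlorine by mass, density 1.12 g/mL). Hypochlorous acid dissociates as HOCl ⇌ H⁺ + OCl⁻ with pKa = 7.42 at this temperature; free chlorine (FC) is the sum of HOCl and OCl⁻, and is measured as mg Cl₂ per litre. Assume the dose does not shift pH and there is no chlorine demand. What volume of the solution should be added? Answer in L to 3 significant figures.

Volume: 47,200 US gal × 3.785 L/gal = 178,652 L.
[OCl⁻]/[HOCl] = 10^(pH − pKa) = 10^(7.79 − 7.42) = 2.344; fraction as HOCl = 1/(1 + 2.344) = 0.299.
Free chlorine required for 1.49 ppm HOCl: 1.49 / 0.299 = 4.983 ppm.
FC to add: 4.983 − 0.7 = 4.283 mg/L as Cl₂.
Cl₂ equivalent: 4.283 mg/L × 178,652 L = 765.1 g.
Product at 8.0% available Cl: 765.1 / 0.08 = 9564 g.
Volume: 9564 g ÷ 1.12 g/mL = 8540 mL.

8.54 L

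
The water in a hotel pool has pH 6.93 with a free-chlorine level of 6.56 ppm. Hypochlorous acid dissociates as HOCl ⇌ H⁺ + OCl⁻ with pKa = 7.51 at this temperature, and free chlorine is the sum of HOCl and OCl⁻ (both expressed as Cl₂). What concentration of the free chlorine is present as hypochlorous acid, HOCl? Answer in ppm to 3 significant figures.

5.19 ppm

[OCl⁻]/[HOCl] = 10^(pH − pKa) = 10^(6.93 − 7.51) = 10^-0.58 = 0.263.
Fraction as HOCl = 1 / (1 + 0.263) = 0.7917.
HOCl = 0.7917 × 6.56 ppm = 5.194 ppm.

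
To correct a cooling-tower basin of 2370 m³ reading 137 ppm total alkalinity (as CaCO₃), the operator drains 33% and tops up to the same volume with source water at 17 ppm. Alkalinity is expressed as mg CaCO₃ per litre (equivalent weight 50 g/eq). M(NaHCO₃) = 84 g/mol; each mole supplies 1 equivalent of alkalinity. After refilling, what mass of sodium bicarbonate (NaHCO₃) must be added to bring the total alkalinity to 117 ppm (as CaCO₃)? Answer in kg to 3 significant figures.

78.0 kg

Volume: 2370 m³ = 2,370,000 L.
After draining 33% and refilling: 137 × 0.67 + 17 × 0.33 = 97.4 ppm.
Deficit to target: 117 − 97.4 = 19.6 mg/L.
As CaCO₃: 19.6 mg/L × 2,370,000 L = 46,450 g; ÷ 50 g/eq ÷ 1 = 929 mol NaHCO₃.
Mass: 929 × 84 = 78,040 g.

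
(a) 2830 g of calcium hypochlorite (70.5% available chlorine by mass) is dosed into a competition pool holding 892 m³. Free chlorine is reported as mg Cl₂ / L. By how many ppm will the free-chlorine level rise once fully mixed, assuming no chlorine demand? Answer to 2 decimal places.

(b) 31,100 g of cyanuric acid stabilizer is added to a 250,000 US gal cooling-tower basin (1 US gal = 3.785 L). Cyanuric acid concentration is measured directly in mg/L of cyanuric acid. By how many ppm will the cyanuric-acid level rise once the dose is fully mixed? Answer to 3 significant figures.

(a) 2.24 ppm; (b) 32.9 ppm

(a) Volume: 892 m³ = 892,000 L.
(a) Available chlorine delivered: 2830 g × 0.705 = 1995 g as Cl₂.
(a) Concentration rise: 1995 g / 892,000 L = 2.237 mg/L = 2.24 ppm.

(b) Volume: 250,000 US gal × 3.785 L/gal = 946,250 L.
(b) Rise: 31,100 g / 946,250 L × 1000 = 32.87 mg/L.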